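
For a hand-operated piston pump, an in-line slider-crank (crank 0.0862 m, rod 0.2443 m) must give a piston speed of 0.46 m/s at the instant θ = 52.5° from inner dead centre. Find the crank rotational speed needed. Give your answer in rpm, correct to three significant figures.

52.5

For an in-line slider-crank, |v_piston| = rω|sinθ|·[1 + r cosθ/√(L² − r² sin²θ)].
With r = 0.0862 m, L = 0.2443 m, θ = 52.5°: the bracketed kinematic factor |dx/dθ| = 0.083688 m.
ω = v/|dx/dθ| = 0.46/0.083688 = 5.4966 rad/s.
N = 60ω/(2π) = 52.489 rpm.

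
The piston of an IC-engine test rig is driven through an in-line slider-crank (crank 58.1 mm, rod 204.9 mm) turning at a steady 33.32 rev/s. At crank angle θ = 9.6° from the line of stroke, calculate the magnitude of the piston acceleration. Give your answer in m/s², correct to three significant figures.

3200

ω = 2π·33.3 = 209.4 rad/s
x(θ) = r cosθ + √(L² − r² sin²θ); with ω constant, a = ω²·d²x/dθ².
d²x/dθ² = −r cosθ − r²(cos2θ)/√u − r⁴ sin²2θ/(4u^{3/2}),  u = L² − r² sin²θ = 0.0418901 m².
Substituting r = 0.0581 m, L = 0.2049 m, θ = 9.6°: d²x/dθ² = -0.072898 m.
a = ω²·d²x/dθ² = (209.4)²·(-0.072898) = -3195.1 m/s²;  |a| = 3195.1 m/s².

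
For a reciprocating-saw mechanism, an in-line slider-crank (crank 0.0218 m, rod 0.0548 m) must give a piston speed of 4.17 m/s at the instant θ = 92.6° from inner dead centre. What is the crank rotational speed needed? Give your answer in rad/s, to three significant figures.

For an in-line slider-crank, |v_piston| = rω|sinθ|·[1 + r cosθ/√(L² − r² sin²θ)].
With r = 0.0218 m, L = 0.0548 m, θ = 92.6°: the bracketed kinematic factor |dx/dθ| = 0.021349 m.
ω = v/|dx/dθ| = 4.17/0.021349 = 195.32 rad/s.

195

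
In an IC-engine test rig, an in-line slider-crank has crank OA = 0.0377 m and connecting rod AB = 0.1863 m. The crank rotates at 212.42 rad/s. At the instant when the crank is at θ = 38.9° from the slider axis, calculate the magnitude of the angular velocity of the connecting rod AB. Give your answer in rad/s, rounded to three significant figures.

ω = 212.4 rad/s
The rod makes angle φ with the slider axis where L sinφ = r sinθ; differentiating, L cosφ·φ̇ = r ω cosθ.
L cosφ = √(L² − r² sin²θ) = 0.18479 m.
|ω_rod| = r ω |cosθ| / √(L² − r² sin²θ) = 0.0377·212.4·0.77824/0.18479 = 33.727 rad/s.

33.7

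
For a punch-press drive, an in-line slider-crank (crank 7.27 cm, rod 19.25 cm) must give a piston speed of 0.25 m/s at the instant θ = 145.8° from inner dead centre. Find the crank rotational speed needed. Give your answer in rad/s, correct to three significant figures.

8.99

For an in-line slider-crank, |v_piston| = rω|sinθ|·[1 + r cosθ/√(L² − r² sin²θ)].
With r = 0.0727 m, L = 0.1925 m, θ = 145.8°: the bracketed kinematic factor |dx/dθ| = 0.027802 m.
ω = v/|dx/dθ| = 0.25/0.027802 = 8.9922 rad/s.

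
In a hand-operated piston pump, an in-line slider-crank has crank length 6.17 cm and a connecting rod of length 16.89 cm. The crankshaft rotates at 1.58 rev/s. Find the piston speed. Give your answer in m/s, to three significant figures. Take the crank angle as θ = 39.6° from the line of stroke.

ω = 2π·1.58 = 9.927 rad/s
For an in-line slider-crank, x = r cosθ + √(L² − r² sin²θ), so v = −rω sinθ·[1 + r cosθ/√(L² − r² sin²θ)].
With r = 0.0617 m, L = 0.1689 m, θ = 39.6°: √(L² − r² sin²θ) = 0.16426 m.
v = −0.0617·9.927·0.63742·[1 + 0.0617·0.77051/0.16426] = -0.50344 m/s.
|v| = 0.50344 m/s.

0.503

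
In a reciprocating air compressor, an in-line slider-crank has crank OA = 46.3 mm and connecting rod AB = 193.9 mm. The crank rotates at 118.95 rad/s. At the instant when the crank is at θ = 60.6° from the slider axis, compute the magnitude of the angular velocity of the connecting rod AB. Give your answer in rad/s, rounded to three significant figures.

14.3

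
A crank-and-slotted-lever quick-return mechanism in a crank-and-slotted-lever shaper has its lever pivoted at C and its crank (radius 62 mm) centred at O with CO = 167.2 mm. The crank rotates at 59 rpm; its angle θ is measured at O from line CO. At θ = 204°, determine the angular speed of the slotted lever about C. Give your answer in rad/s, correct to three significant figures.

ω = 6.178 rad/s (from 59 rpm).
Crank pin A relative to C: A = (d + r cosθ, r sinθ); lever angle φ = atan2(r sinθ, d + r cosθ).
Differentiating tanφ: φ̇ = rω(d cosθ + r)/(d² + r² + 2dr cosθ).
d² + r² + 2dr cosθ = |CA|² = 0.0128595 m²;  d cosθ + r = -0.090745 m.
|ω_lever| = |0.062·6.178·-0.090745| / 0.0128595 = 2.7032 rad/s.

2.70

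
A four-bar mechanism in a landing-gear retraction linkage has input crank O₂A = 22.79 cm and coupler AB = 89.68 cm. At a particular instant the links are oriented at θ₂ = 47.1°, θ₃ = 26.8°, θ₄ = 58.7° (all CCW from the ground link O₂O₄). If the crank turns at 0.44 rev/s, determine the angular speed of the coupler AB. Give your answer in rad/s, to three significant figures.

0.267

ω₂ = 2.765 rad/s (from 0.44 rev/s).
Differentiating the loop-closure r₂e^{iθ₂}+r₃e^{iθ₃}=r₁+r₄e^{iθ₄} gives r₂ω₂e^{iθ₂}+r₃ω₃e^{iθ₃}=r₄ω₄e^{iθ₄}.
Eliminating the other unknown: ω₃ = r₂ω₂ sin(θ₄−θ₂) / [r₃ sin(θ₃−θ₄)].
Numerator sine = +0.20108; denominator sine = -0.52844.
Result = 0.2279·2.765·(+0.20108) / (0.8968·(-0.52844)) = -0.26733 rad/s; magnitude 0.26733 rad/s.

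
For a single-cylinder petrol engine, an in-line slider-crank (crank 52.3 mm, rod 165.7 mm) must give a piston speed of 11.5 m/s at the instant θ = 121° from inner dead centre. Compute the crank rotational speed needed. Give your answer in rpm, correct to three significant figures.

2950

For an in-line slider-crank, |v_piston| = rω|sinθ|·[1 + r cosθ/√(L² − r² sin²θ)].
With r = 0.0523 m, L = 0.1657 m, θ = 121°: the bracketed kinematic factor |dx/dθ| = 0.03726 m.
ω = v/|dx/dθ| = 11.5/0.03726 = 308.64 rad/s.
N = 60ω/(2π) = 2947.3 rpm.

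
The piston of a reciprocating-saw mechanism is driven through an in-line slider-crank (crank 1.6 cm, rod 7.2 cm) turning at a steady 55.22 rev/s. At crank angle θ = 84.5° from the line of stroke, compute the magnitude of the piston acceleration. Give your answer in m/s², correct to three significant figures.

246

ω = 2π·55.2 = 347 rad/s
x(θ) = r cosθ + √(L² − r² sin²θ); with ω constant, a = ω²·d²x/dθ².
d²x/dθ² = −r cosθ − r²(cos2θ)/√u − r⁴ sin²2θ/(4u^{3/2}),  u = L² − r² sin²θ = 0.00493035 m².
Substituting r = 0.016 m, L = 0.072 m, θ = 84.5°: d²x/dθ² = +0.0020436 m.
a = ω²·d²x/dθ² = (347)²·(+0.0020436) = +246.01 m/s²;  |a| = 246.01 m/s².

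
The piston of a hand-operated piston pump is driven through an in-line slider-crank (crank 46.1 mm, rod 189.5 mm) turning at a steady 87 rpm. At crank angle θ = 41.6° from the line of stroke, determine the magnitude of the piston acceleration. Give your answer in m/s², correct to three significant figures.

2.99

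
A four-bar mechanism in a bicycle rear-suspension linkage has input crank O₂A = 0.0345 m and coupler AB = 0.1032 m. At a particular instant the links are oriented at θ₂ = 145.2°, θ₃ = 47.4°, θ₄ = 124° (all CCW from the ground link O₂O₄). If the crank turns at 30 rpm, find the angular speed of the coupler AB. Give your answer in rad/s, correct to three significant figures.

ω₂ = 3.142 rad/s (from 30 rpm).
Differentiating the loop-closure r₂e^{iθ₂}+r₃e^{iθ₃}=r₁+r₄e^{iθ₄} gives r₂ω₂e^{iθ₂}+r₃ω₃e^{iθ₃}=r₄ω₄e^{iθ₄}.
Eliminating the other unknown: ω₃ = r₂ω₂ sin(θ₄−θ₂) / [r₃ sin(θ₃−θ₄)].
Numerator sine = -0.36162; denominator sine = -0.97278.
Result = 0.0345·3.142·(-0.36162) / (0.1032·(-0.97278)) = +0.39042 rad/s; magnitude 0.39042 rad/s.

0.390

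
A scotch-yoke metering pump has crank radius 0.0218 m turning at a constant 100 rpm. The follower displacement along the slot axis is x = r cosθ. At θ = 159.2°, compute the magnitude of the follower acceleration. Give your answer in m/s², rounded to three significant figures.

ω = 10.47 rad/s (from 100 rpm).
x = r cosθ ⇒ ẍ = −rω² cosθ (ω constant).
|a| = rω²|cosθ| = 0.0218·(10.47)²·|cos 159.2°| = 2.2348 m/s².

2.23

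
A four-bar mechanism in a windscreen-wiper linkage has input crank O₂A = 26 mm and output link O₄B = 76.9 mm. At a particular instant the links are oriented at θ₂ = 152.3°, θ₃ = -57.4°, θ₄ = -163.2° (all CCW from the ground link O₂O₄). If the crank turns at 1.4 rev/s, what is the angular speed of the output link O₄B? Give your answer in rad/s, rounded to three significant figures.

1.53

ω₂ = 8.796 rad/s (from 1.4 rev/s).
Differentiating the loop-closure r₂e^{iθ₂}+r₃e^{iθ₃}=r₁+r₄e^{iθ₄} gives r₂ω₂e^{iθ₂}+r₃ω₃e^{iθ₃}=r₄ω₄e^{iθ₄}.
Eliminating the other unknown: ω₄ = r₂ω₂ sin(θ₂−θ₃) / [r₄ sin(θ₄−θ₃)].
Numerator sine = -0.49546; denominator sine = -0.96222.
Result = 0.026·8.796·(-0.49546) / (0.0769·(-0.96222)) = +1.5314 rad/s; magnitude 1.5314 rad/s.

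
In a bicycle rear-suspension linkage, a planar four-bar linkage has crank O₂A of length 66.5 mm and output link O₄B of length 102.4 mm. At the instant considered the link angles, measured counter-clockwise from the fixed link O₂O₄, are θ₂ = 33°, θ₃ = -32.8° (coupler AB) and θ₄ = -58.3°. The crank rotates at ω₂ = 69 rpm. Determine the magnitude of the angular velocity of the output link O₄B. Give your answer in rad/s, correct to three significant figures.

9.94

ω₂ = 7.226 rad/s (from 69 rpm).
Differentiating the loop-closure r₂e^{iθ₂}+r₃e^{iθ₃}=r₁+r₄e^{iθ₄} gives r₂ω₂e^{iθ₂}+r₃ω₃e^{iθ₃}=r₄ω₄e^{iθ₄}.
Eliminating the other unknown: ω₄ = r₂ω₂ sin(θ₂−θ₃) / [r₄ sin(θ₄−θ₃)].
Numerator sine = +0.91212; denominator sine = -0.43051.
Result = 0.0665·7.226·(+0.91212) / (0.1024·(-0.43051)) = -9.9418 rad/s; magnitude 9.9418 rad/s.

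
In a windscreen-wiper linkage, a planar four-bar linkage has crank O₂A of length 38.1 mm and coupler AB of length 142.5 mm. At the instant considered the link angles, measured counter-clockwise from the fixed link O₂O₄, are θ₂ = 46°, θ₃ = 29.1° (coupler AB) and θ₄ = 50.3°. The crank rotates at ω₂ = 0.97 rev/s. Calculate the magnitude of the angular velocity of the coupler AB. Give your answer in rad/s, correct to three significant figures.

0.338

ω₂ = 6.095 rad/s (from 0.97 rev/s).
Differentiating the loop-closure r₂e^{iθ₂}+r₃e^{iθ₃}=r₁+r₄e^{iθ₄} gives r₂ω₂e^{iθ₂}+r₃ω₃e^{iθ₃}=r₄ω₄e^{iθ₄}.
Eliminating the other unknown: ω₃ = r₂ω₂ sin(θ₄−θ₂) / [r₃ sin(θ₃−θ₄)].
Numerator sine = +0.07498; denominator sine = -0.36162.
Result = 0.0381·6.095·(+0.07498) / (0.1425·(-0.36162)) = -0.33786 rad/s; magnitude 0.33786 rad/s.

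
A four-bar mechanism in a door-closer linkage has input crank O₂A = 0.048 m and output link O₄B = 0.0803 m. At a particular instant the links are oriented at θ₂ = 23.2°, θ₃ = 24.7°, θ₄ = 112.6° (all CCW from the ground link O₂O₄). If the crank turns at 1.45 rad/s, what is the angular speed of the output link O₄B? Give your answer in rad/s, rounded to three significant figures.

0.0227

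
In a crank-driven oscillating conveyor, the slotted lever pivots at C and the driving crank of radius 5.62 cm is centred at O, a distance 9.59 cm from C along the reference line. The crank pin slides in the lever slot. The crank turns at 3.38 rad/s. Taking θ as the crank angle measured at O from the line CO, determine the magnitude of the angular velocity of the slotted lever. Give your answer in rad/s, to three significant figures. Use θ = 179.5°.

ω = 3.38 rad/s
Crank pin A relative to C: A = (d + r cosθ, r sinθ); lever angle φ = atan2(r sinθ, d + r cosθ).
Differentiating tanφ: φ̇ = rω(d cosθ + r)/(d² + r² + 2dr cosθ).
d² + r² + 2dr cosθ = |CA|² = 0.0015765 m²;  d cosθ + r = -0.039696 m.
|ω_lever| = |0.0562·3.38·-0.039696| / 0.0015765 = 4.7831 rad/s.

4.78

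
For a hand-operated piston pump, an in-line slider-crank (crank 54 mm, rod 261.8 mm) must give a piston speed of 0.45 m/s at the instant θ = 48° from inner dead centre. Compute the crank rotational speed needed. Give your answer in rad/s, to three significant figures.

For an in-line slider-crank, |v_piston| = rω|sinθ|·[1 + r cosθ/√(L² − r² sin²θ)].
With r = 0.054 m, L = 0.2618 m, θ = 48°: the bracketed kinematic factor |dx/dθ| = 0.045735 m.
ω = v/|dx/dθ| = 0.45/0.045735 = 9.8394 rad/s.

9.84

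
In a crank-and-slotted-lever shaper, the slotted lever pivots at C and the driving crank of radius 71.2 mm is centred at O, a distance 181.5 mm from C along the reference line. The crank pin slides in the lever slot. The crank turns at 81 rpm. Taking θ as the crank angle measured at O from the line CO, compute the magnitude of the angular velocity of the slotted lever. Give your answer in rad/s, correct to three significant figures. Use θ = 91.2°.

1.09

ω = 8.482 rad/s (from 81 rpm).
Crank pin A relative to C: A = (d + r cosθ, r sinθ); lever angle φ = atan2(r sinθ, d + r cosθ).
Differentiating tanφ: φ̇ = rω(d cosθ + r)/(d² + r² + 2dr cosθ).
d² + r² + 2dr cosθ = |CA|² = 0.0374704 m²;  d cosθ + r = +0.067399 m.
|ω_lever| = |0.0712·8.482·+0.067399| / 0.0374704 = 1.0863 rad/s.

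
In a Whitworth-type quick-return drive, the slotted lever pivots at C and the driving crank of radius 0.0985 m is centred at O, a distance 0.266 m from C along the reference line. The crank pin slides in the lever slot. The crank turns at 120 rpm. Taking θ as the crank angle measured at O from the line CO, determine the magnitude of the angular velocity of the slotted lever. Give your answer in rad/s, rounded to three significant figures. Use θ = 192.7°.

ω = 12.57 rad/s (from 120 rpm).
Crank pin A relative to C: A = (d + r cosθ, r sinθ); lever angle φ = atan2(r sinθ, d + r cosθ).
Differentiating tanφ: φ̇ = rω(d cosθ + r)/(d² + r² + 2dr cosθ).
d² + r² + 2dr cosθ = |CA|² = 0.0293383 m²;  d cosθ + r = -0.16099 m.
|ω_lever| = |0.0985·12.57·-0.16099| / 0.0293383 = 6.7923 rad/s.

6.79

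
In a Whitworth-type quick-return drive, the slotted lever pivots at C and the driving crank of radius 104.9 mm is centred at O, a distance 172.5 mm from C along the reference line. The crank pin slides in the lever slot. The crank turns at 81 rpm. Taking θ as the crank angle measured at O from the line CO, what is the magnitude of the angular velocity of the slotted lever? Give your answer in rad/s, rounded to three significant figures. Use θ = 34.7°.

3.11

ω = 8.482 rad/s (from 81 rpm).
Crank pin A relative to C: A = (d + r cosθ, r sinθ); lever angle φ = atan2(r sinθ, d + r cosθ).
Differentiating tanφ: φ̇ = rω(d cosθ + r)/(d² + r² + 2dr cosθ).
d² + r² + 2dr cosθ = |CA|² = 0.0705141 m²;  d cosθ + r = +0.24672 m.
|ω_lever| = |0.1049·8.482·+0.24672| / 0.0705141 = 3.1133 rad/s.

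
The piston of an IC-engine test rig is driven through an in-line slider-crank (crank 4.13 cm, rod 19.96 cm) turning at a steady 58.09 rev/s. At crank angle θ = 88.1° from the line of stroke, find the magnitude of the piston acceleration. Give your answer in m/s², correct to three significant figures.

979

ω = 2π·58.1 = 365 rad/s
x(θ) = r cosθ + √(L² − r² sin²θ); with ω constant, a = ω²·d²x/dθ².
d²x/dθ² = −r cosθ − r²(cos2θ)/√u − r⁴ sin²2θ/(4u^{3/2}),  u = L² − r² sin²θ = 0.0381363 m².
Substituting r = 0.0413 m, L = 0.1996 m, θ = 88.1°: d²x/dθ² = +0.0073454 m.
a = ω²·d²x/dθ² = (365)²·(+0.0073454) = +978.54 m/s²;  |a| = 978.54 m/s².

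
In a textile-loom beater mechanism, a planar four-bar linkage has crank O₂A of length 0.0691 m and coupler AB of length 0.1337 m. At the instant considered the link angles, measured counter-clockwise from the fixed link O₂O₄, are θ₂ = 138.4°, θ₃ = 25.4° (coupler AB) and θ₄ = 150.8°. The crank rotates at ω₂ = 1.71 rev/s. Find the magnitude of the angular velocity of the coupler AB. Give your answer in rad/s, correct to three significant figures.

1.46

ω₂ = 10.74 rad/s (from 1.71 rev/s).
Differentiating the loop-closure r₂e^{iθ₂}+r₃e^{iθ₃}=r₁+r₄e^{iθ₄} gives r₂ω₂e^{iθ₂}+r₃ω₃e^{iθ₃}=r₄ω₄e^{iθ₄}.
Eliminating the other unknown: ω₃ = r₂ω₂ sin(θ₄−θ₂) / [r₃ sin(θ₃−θ₄)].
Numerator sine = +0.21474; denominator sine = -0.81513.
Result = 0.0691·10.74·(+0.21474) / (0.1337·(-0.81513)) = -1.4629 rad/s; magnitude 1.4629 rad/s.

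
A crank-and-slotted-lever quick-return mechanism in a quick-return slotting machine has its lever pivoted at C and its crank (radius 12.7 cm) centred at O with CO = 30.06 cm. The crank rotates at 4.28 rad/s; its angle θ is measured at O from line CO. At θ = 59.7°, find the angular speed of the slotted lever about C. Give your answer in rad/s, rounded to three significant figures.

ω = 4.28 rad/s
Crank pin A relative to C: A = (d + r cosθ, r sinθ); lever angle φ = atan2(r sinθ, d + r cosθ).
Differentiating tanφ: φ̇ = rω(d cosθ + r)/(d² + r² + 2dr cosθ).
d² + r² + 2dr cosθ = |CA|² = 0.145011 m²;  d cosθ + r = +0.27866 m.
|ω_lever| = |0.127·4.28·+0.27866| / 0.145011 = 1.0445 rad/s.

1.04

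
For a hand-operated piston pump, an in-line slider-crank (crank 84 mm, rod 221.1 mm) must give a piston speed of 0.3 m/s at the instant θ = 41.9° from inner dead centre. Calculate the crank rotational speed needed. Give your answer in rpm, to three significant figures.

39.5

For an in-line slider-crank, |v_piston| = rω|sinθ|·[1 + r cosθ/√(L² − r² sin²θ)].
With r = 0.084 m, L = 0.2211 m, θ = 41.9°: the bracketed kinematic factor |dx/dθ| = 0.072498 m.
ω = v/|dx/dθ| = 0.3/0.072498 = 4.1381 rad/s.
N = 60ω/(2π) = 39.516 rpm.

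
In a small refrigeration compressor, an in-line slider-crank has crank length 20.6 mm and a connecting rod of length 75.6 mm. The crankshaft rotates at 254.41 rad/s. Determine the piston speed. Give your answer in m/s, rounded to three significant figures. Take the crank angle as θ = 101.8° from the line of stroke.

4.83

ω = 254.4 rad/s
For an in-line slider-crank, x = r cosθ + √(L² − r² sin²θ), so v = −rω sinθ·[1 + r cosθ/√(L² − r² sin²θ)].
With r = 0.0206 m, L = 0.0756 m, θ = 101.8°: √(L² − r² sin²θ) = 0.072861 m.
v = −0.0206·254.4·0.97887·[1 + 0.0206·-0.20450/0.072861] = -4.8335 m/s.
|v| = 4.8335 m/s.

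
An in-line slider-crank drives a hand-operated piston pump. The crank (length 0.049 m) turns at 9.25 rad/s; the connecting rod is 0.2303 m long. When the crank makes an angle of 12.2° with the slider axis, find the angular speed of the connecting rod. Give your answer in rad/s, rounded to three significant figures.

ω = 9.25 rad/s
The rod makes angle φ with the slider axis where L sinφ = r sinθ; differentiating, L cosφ·φ̇ = r ω cosθ.
L cosφ = √(L² − r² sin²θ) = 0.23007 m.
|ω_rod| = r ω |cosθ| / √(L² − r² sin²θ) = 0.049·9.25·0.97742/0.23007 = 1.9256 rad/s.

1.93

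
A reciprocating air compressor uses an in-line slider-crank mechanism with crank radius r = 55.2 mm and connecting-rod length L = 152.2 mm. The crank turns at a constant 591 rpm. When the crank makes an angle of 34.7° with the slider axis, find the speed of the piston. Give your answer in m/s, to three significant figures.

ω = 2π·591/60 = 61.89 rad/s
For an in-line slider-crank, x = r cosθ + √(L² − r² sin²θ), so v = −rω sinθ·[1 + r cosθ/√(L² − r² sin²θ)].
With r = 0.0552 m, L = 0.1522 m, θ = 34.7°: √(L² − r² sin²θ) = 0.14892 m.
v = −0.0552·61.89·0.56928·[1 + 0.0552·0.82214/0.14892] = -2.5375 m/s.
|v| = 2.5375 m/s.

2.54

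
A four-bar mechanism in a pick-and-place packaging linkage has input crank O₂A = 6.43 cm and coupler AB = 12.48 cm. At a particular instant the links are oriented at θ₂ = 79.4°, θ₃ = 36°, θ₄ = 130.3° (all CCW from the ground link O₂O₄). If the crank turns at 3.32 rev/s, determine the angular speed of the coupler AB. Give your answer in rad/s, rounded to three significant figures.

8.36

ω₂ = 20.86 rad/s (from 3.32 rev/s).
Differentiating the loop-closure r₂e^{iθ₂}+r₃e^{iθ₃}=r₁+r₄e^{iθ₄} gives r₂ω₂e^{iθ₂}+r₃ω₃e^{iθ₃}=r₄ω₄e^{iθ₄}.
Eliminating the other unknown: ω₃ = r₂ω₂ sin(θ₄−θ₂) / [r₃ sin(θ₃−θ₄)].
Numerator sine = +0.77605; denominator sine = -0.99719.
Result = 0.0643·20.86·(+0.77605) / (0.1248·(-0.99719)) = -8.3642 rad/s; magnitude 8.3642 rad/s.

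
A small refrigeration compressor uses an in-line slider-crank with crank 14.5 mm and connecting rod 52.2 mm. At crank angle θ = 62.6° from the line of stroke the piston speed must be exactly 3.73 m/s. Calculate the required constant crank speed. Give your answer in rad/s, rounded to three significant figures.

For an in-line slider-crank, |v_piston| = rω|sinθ|·[1 + r cosθ/√(L² − r² sin²θ)].
With r = 0.0145 m, L = 0.0522 m, θ = 62.6°: the bracketed kinematic factor |dx/dθ| = 0.014571 m.
ω = v/|dx/dθ| = 3.73/0.014571 = 255.98 rad/s.

256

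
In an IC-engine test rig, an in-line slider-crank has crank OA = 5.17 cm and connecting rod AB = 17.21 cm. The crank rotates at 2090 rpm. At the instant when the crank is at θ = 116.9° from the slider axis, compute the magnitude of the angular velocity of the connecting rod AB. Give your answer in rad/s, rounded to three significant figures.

30.9

ω = 218.9 rad/s (converted from 2090 rpm).
The rod makes angle φ with the slider axis where L sinφ = r sinθ; differentiating, L cosφ·φ̇ = r ω cosθ.
L cosφ = √(L² − r² sin²θ) = 0.16581 m.
|ω_rod| = r ω |cosθ| / √(L² − r² sin²θ) = 0.0517·218.9·0.45243/0.16581 = 30.875 rad/s.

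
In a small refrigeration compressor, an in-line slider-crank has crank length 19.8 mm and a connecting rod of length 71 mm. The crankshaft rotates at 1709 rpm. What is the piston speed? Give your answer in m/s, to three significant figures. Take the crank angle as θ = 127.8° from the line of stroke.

2.31

ω = 2π·1709/60 = 179 rad/s
For an in-line slider-crank, x = r cosθ + √(L² − r² sin²θ), so v = −rω sinθ·[1 + r cosθ/√(L² − r² sin²θ)].
With r = 0.0198 m, L = 0.071 m, θ = 127.8°: √(L² − r² sin²θ) = 0.069255 m.
v = −0.0198·179·0.79016·[1 + 0.0198·-0.61291/0.069255] = -2.3093 m/s.
|v| = 2.3093 m/s.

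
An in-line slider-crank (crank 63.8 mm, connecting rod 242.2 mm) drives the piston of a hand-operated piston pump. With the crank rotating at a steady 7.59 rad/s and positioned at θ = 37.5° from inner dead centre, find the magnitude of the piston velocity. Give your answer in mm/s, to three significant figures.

ω = 7.59 rad/s
For an in-line slider-crank, x = r cosθ + √(L² − r² sin²θ), so v = −rω sinθ·[1 + r cosθ/√(L² − r² sin²θ)].
With r = 0.0638 m, L = 0.2422 m, θ = 37.5°: √(L² − r² sin²θ) = 0.23907 m.
v = −0.0638·7.59·0.60876·[1 + 0.0638·0.79335/0.23907] = -0.3572 m/s.
|v| = 0.3572 m/s = 357.2 mm/s.

357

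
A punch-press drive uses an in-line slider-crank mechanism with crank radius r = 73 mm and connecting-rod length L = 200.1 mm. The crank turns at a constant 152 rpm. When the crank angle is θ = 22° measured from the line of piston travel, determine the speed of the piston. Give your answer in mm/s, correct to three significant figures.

584

ω = 2π·152/60 = 15.92 rad/s
For an in-line slider-crank, x = r cosθ + √(L² − r² sin²θ), so v = −rω sinθ·[1 + r cosθ/√(L² − r² sin²θ)].
With r = 0.073 m, L = 0.2001 m, θ = 22°: √(L² − r² sin²θ) = 0.19822 m.
v = −0.073·15.92·0.37461·[1 + 0.073·0.92718/0.19822] = -0.58391 m/s.
|v| = 0.58391 m/s = 583.91 mm/s.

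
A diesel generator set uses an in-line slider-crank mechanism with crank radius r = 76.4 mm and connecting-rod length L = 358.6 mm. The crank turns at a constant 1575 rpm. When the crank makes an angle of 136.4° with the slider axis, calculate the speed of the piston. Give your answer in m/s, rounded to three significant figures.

ω = 2π·1575/60 = 164.9 rad/s
For an in-line slider-crank, x = r cosθ + √(L² − r² sin²θ), so v = −rω sinθ·[1 + r cosθ/√(L² − r² sin²θ)].
With r = 0.0764 m, L = 0.3586 m, θ = 136.4°: √(L² − r² sin²θ) = 0.35471 m.
v = −0.0764·164.9·0.68962·[1 + 0.0764·-0.72417/0.35471] = -7.3344 m/s.
|v| = 7.3344 m/s.

7.33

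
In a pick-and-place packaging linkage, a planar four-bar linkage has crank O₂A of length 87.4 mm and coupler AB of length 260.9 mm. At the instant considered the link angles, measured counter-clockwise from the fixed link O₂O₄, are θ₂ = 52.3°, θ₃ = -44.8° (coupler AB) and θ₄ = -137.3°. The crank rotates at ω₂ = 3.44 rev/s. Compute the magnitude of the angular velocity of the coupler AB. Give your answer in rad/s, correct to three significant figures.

1.21

ω₂ = 21.61 rad/s (from 3.44 rev/s).
Differentiating the loop-closure r₂e^{iθ₂}+r₃e^{iθ₃}=r₁+r₄e^{iθ₄} gives r₂ω₂e^{iθ₂}+r₃ω₃e^{iθ₃}=r₄ω₄e^{iθ₄}.
Eliminating the other unknown: ω₃ = r₂ω₂ sin(θ₄−θ₂) / [r₃ sin(θ₃−θ₄)].
Numerator sine = +0.16677; denominator sine = +0.99905.
Result = 0.0874·21.61·(+0.16677) / (0.2609·(+0.99905)) = +1.2087 rad/s; magnitude 1.2087 rad/s.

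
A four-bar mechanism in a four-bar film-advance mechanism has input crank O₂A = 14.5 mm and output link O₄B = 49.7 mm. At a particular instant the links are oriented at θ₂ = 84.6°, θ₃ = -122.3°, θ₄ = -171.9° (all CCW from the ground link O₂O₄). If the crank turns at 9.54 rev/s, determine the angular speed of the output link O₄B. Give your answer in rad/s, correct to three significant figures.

10.4

ω₂ = 59.94 rad/s (from 9.54 rev/s).
Differentiating the loop-closure r₂e^{iθ₂}+r₃e^{iθ₃}=r₁+r₄e^{iθ₄} gives r₂ω₂e^{iθ₂}+r₃ω₃e^{iθ₃}=r₄ω₄e^{iθ₄}.
Eliminating the other unknown: ω₄ = r₂ω₂ sin(θ₂−θ₃) / [r₄ sin(θ₄−θ₃)].
Numerator sine = -0.45243; denominator sine = -0.76154.
Result = 0.0145·59.94·(-0.45243) / (0.0497·(-0.76154)) = +10.39 rad/s; magnitude 10.39 rad/s.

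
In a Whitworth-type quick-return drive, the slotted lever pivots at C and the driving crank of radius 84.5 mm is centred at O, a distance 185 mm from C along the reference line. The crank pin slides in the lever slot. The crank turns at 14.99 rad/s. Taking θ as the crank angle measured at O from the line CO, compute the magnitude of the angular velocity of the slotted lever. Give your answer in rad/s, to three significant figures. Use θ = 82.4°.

ω = 14.99 rad/s
Crank pin A relative to C: A = (d + r cosθ, r sinθ); lever angle φ = atan2(r sinθ, d + r cosθ).
Differentiating tanφ: φ̇ = rω(d cosθ + r)/(d² + r² + 2dr cosθ).
d² + r² + 2dr cosθ = |CA|² = 0.0455002 m²;  d cosθ + r = +0.10897 m.
|ω_lever| = |0.0845·14.99·+0.10897| / 0.0455002 = 3.0335 rad/s.

3.03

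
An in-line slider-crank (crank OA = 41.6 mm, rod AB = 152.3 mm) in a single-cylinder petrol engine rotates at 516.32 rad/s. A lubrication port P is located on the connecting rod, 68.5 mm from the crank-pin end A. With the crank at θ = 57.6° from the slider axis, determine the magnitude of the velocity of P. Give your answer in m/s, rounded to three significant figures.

ω = 516.3 rad/s.  Crank-pin speed |V_A| = rω = 21.479 m/s, perpendicular to OA.
Rod angle: sinφ = −(r/L) sinθ ⇒ φ = -13.334°; ω_rod = −rω cosθ/√(L²−r²sin²θ) = -77.661 rad/s.
V_P = V_A + ω_rod × AP, with AP = 0.0685 m along the rod.
Components: V_Px = −rω sinθ − a·ω_rod·sinφ = -19.362 m/s;  V_Py = rω cosθ + a·ω_rod·cosφ = +6.3326 m/s.
|V_P| = √(V_Px² + V_Py²) = 20.371 m/s.

20.4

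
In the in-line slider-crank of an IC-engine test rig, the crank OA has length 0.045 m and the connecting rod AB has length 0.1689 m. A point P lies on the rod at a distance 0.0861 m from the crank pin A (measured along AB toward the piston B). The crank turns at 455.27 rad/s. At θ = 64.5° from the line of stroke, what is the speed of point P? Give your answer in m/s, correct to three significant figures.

ω = 455.3 rad/s.  Crank-pin speed |V_A| = rω = 20.487 m/s, perpendicular to OA.
Rod angle: sinφ = −(r/L) sinθ ⇒ φ = -13.915°; ω_rod = −rω cosθ/√(L²−r²sin²θ) = -53.799 rad/s.
V_P = V_A + ω_rod × AP, with AP = 0.0861 m along the rod.
Components: V_Px = −rω sinθ − a·ω_rod·sinφ = -19.605 m/s;  V_Py = rω cosθ + a·ω_rod·cosφ = +4.3238 m/s.
|V_P| = √(V_Px² + V_Py²) = 20.076 m/s.

20.1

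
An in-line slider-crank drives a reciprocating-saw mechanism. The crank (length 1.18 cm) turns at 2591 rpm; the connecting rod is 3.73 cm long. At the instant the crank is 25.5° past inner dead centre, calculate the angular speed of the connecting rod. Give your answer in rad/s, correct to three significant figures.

78.2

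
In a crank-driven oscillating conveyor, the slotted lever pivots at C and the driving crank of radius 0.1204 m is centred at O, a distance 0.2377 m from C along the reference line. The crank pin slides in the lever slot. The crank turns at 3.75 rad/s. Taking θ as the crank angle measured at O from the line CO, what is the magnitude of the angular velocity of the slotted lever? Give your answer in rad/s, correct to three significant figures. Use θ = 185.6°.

ω = 3.75 rad/s
Crank pin A relative to C: A = (d + r cosθ, r sinθ); lever angle φ = atan2(r sinθ, d + r cosθ).
Differentiating tanφ: φ̇ = rω(d cosθ + r)/(d² + r² + 2dr cosθ).
d² + r² + 2dr cosθ = |CA|² = 0.0140325 m²;  d cosθ + r = -0.11617 m.
|ω_lever| = |0.1204·3.75·-0.11617| / 0.0140325 = 3.7377 rad/s.

3.74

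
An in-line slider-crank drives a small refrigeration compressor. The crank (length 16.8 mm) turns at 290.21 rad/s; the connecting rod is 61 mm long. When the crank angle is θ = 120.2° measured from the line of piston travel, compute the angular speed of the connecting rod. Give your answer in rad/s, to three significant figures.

41.4

ω = 290.2 rad/s
The rod makes angle φ with the slider axis where L sinφ = r sinθ; differentiating, L cosφ·φ̇ = r ω cosθ.
L cosφ = √(L² − r² sin²θ) = 0.059247 m.
|ω_rod| = r ω |cosθ| / √(L² − r² sin²θ) = 0.0168·290.2·0.50302/0.059247 = 41.394 rad/s.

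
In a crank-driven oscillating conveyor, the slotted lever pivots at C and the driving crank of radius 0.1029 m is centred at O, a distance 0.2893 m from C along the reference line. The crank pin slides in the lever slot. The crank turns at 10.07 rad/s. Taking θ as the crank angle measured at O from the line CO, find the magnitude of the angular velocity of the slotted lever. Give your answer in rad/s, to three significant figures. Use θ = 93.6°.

ω = 10.07 rad/s
Crank pin A relative to C: A = (d + r cosθ, r sinθ); lever angle φ = atan2(r sinθ, d + r cosθ).
Differentiating tanφ: φ̇ = rω(d cosθ + r)/(d² + r² + 2dr cosθ).
d² + r² + 2dr cosθ = |CA|² = 0.0905445 m²;  d cosθ + r = +0.084735 m.
|ω_lever| = |0.1029·10.07·+0.084735| / 0.0905445 = 0.96972 rad/s.

0.970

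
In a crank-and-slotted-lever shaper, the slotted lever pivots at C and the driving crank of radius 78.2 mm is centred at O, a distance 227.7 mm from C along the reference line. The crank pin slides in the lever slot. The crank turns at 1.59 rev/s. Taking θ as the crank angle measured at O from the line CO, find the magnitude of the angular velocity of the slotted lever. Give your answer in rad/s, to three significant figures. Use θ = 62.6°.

ω = 9.99 rad/s (from 1.59 rev/s).
Crank pin A relative to C: A = (d + r cosθ, r sinθ); lever angle φ = atan2(r sinθ, d + r cosθ).
Differentiating tanφ: φ̇ = rω(d cosθ + r)/(d² + r² + 2dr cosθ).
d² + r² + 2dr cosθ = |CA|² = 0.0743513 m²;  d cosθ + r = +0.18299 m.
|ω_lever| = |0.0782·9.99·+0.18299| / 0.0743513 = 1.9227 rad/s.

1.92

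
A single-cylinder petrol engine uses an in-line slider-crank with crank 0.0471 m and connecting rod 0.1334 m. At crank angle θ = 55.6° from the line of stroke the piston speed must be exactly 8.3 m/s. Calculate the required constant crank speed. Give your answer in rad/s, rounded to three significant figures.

177

For an in-line slider-crank, |v_piston| = rω|sinθ|·[1 + r cosθ/√(L² − r² sin²θ)].
With r = 0.0471 m, L = 0.1334 m, θ = 55.6°: the bracketed kinematic factor |dx/dθ| = 0.046967 m.
ω = v/|dx/dθ| = 8.3/0.046967 = 176.72 rad/s.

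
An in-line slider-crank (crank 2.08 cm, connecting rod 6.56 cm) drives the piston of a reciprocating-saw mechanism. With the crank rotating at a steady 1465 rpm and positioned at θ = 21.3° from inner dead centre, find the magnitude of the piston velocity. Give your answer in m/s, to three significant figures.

ω = 2π·1465/60 = 153.4 rad/s
For an in-line slider-crank, x = r cosθ + √(L² − r² sin²θ), so v = −rω sinθ·[1 + r cosθ/√(L² − r² sin²θ)].
With r = 0.0208 m, L = 0.0656 m, θ = 21.3°: √(L² − r² sin²θ) = 0.065163 m.
v = −0.0208·153.4·0.36325·[1 + 0.0208·0.93169/0.065163] = -1.5039 m/s.
|v| = 1.5039 m/s.

1.50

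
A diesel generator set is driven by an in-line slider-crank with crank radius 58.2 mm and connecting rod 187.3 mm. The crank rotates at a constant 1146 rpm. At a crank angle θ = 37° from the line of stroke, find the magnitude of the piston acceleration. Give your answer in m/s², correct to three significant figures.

ω = 2π·1146/60 = 120 rad/s
x(θ) = r cosθ + √(L² − r² sin²θ); with ω constant, a = ω²·d²x/dθ².
d²x/dθ² = −r cosθ − r²(cos2θ)/√u − r⁴ sin²2θ/(4u^{3/2}),  u = L² − r² sin²θ = 0.0338545 m².
Substituting r = 0.0582 m, L = 0.1873 m, θ = 37°: d²x/dθ² = -0.05198 m.
a = ω²·d²x/dθ² = (120)²·(-0.05198) = -748.63 m/s²;  |a| = 748.63 m/s².

749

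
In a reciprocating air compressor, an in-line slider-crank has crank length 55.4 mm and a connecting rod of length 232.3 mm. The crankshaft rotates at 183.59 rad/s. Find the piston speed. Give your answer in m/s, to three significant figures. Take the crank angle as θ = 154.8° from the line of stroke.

3.39

ω = 183.6 rad/s
For an in-line slider-crank, x = r cosθ + √(L² − r² sin²θ), so v = −rω sinθ·[1 + r cosθ/√(L² − r² sin²θ)].
With r = 0.0554 m, L = 0.2323 m, θ = 154.8°: √(L² − r² sin²θ) = 0.2311 m.
v = −0.0554·183.6·0.42578·[1 + 0.0554·-0.90483/0.2311] = -3.3912 m/s.
|v| = 3.3912 m/s.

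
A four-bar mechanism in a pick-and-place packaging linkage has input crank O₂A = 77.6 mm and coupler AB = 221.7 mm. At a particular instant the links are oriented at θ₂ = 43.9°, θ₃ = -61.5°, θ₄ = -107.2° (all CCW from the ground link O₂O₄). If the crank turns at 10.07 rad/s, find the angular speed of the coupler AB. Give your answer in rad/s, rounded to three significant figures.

2.38

ω₂ = 10.07 rad/s
Differentiating the loop-closure r₂e^{iθ₂}+r₃e^{iθ₃}=r₁+r₄e^{iθ₄} gives r₂ω₂e^{iθ₂}+r₃ω₃e^{iθ₃}=r₄ω₄e^{iθ₄}.
Eliminating the other unknown: ω₃ = r₂ω₂ sin(θ₄−θ₂) / [r₃ sin(θ₃−θ₄)].
Numerator sine = -0.48328; denominator sine = +0.71569.
Result = 0.0776·10.07·(-0.48328) / (0.2217·(+0.71569)) = -2.3801 rad/s; magnitude 2.3801 rad/s.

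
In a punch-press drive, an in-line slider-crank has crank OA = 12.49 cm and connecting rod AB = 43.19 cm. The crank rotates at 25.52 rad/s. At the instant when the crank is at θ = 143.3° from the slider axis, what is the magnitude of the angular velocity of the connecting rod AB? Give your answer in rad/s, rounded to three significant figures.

ω = 25.52 rad/s
The rod makes angle φ with the slider axis where L sinφ = r sinθ; differentiating, L cosφ·φ̇ = r ω cosθ.
L cosφ = √(L² − r² sin²θ) = 0.4254 m.
|ω_rod| = r ω |cosθ| / √(L² − r² sin²θ) = 0.1249·25.52·0.80178/0.4254 = 6.0076 rad/s.

6.01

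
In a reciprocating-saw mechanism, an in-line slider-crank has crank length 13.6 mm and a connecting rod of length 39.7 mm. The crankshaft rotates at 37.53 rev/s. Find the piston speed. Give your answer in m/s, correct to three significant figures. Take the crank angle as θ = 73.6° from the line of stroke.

3.39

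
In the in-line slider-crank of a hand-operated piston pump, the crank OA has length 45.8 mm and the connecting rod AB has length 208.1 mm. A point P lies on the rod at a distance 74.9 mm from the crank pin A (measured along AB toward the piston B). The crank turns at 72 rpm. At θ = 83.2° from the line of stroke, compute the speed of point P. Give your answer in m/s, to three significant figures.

0.347

ω = 7.54 rad/s.  Crank-pin speed |V_A| = rω = 0.34532 m/s, perpendicular to OA.
Rod angle: sinφ = −(r/L) sinθ ⇒ φ = -12.623°; ω_rod = −rω cosθ/√(L²−r²sin²θ) = -0.20135 rad/s.
V_P = V_A + ω_rod × AP, with AP = 0.0749 m along the rod.
Components: V_Px = −rω sinθ − a·ω_rod·sinφ = -0.34619 m/s;  V_Py = rω cosθ + a·ω_rod·cosφ = +0.026171 m/s.
|V_P| = √(V_Px² + V_Py²) = 0.34718 m/s.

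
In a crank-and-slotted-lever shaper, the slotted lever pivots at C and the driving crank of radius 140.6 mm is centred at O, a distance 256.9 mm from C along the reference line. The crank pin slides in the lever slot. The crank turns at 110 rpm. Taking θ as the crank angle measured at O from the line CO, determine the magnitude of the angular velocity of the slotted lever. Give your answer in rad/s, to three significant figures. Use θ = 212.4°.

4.99

ω = 11.52 rad/s (from 110 rpm).
Crank pin A relative to C: A = (d + r cosθ, r sinθ); lever angle φ = atan2(r sinθ, d + r cosθ).
Differentiating tanφ: φ̇ = rω(d cosθ + r)/(d² + r² + 2dr cosθ).
d² + r² + 2dr cosθ = |CA|² = 0.0247715 m²;  d cosθ + r = -0.076308 m.
|ω_lever| = |0.1406·11.52·-0.076308| / 0.0247715 = 4.9891 rad/s.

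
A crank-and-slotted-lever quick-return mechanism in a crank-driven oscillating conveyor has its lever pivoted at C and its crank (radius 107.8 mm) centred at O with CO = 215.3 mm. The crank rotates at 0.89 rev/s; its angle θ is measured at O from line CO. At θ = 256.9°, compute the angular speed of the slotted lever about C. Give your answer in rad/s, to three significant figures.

0.750

ω = 5.592 rad/s (from 0.89 rev/s).
Crank pin A relative to C: A = (d + r cosθ, r sinθ); lever angle φ = atan2(r sinθ, d + r cosθ).
Differentiating tanφ: φ̇ = rω(d cosθ + r)/(d² + r² + 2dr cosθ).
d² + r² + 2dr cosθ = |CA|² = 0.0474541 m²;  d cosθ + r = +0.059002 m.
|ω_lever| = |0.1078·5.592·+0.059002| / 0.0474541 = 0.74952 rad/s.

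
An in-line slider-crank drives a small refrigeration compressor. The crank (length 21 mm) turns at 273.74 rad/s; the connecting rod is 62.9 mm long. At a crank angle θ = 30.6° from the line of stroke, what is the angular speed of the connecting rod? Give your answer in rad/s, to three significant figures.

79.8

ω = 273.7 rad/s
The rod makes angle φ with the slider axis where L sinφ = r sinθ; differentiating, L cosφ·φ̇ = r ω cosθ.
L cosφ = √(L² − r² sin²θ) = 0.061985 m.
|ω_rod| = r ω |cosθ| / √(L² − r² sin²θ) = 0.021·273.7·0.86074/0.061985 = 79.826 rad/s.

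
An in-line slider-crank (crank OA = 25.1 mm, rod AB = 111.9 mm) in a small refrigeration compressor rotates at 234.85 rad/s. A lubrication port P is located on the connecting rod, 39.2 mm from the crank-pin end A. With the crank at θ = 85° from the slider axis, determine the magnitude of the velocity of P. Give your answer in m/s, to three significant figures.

ω = 234.8 rad/s.  Crank-pin speed |V_A| = rω = 5.8947 m/s, perpendicular to OA.
Rod angle: sinφ = −(r/L) sinθ ⇒ φ = -12.912°; ω_rod = −rω cosθ/√(L²−r²sin²θ) = -4.7103 rad/s.
V_P = V_A + ω_rod × AP, with AP = 0.0392 m along the rod.
Components: V_Px = −rω sinθ − a·ω_rod·sinφ = -5.9136 m/s;  V_Py = rω cosθ + a·ω_rod·cosφ = +0.33378 m/s.
|V_P| = √(V_Px² + V_Py²) = 5.923 m/s.

5.92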